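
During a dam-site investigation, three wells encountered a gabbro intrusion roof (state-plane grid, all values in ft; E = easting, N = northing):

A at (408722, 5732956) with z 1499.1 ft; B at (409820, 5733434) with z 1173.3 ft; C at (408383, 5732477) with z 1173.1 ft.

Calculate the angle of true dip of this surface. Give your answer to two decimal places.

57.11°

Two edge vectors: A→B = (1098, 478, -325.8), A→C = (-339, -479, -326).
Normal n = (A→B) × (A→C) = (-311886.2, 468394.2, -363900).
So ∂z/∂E = −n_x/n_z = −0.85707 and ∂z/∂N = −n_y/n_z = 1.28715.
Gradient magnitude |∇z| = √(a² + b²) = √(0.73456 + 1.65676) = 1.54639.
True dip = arctan(1.54639) = 57.11°, dipping toward SSE (azimuth ≈ 146°).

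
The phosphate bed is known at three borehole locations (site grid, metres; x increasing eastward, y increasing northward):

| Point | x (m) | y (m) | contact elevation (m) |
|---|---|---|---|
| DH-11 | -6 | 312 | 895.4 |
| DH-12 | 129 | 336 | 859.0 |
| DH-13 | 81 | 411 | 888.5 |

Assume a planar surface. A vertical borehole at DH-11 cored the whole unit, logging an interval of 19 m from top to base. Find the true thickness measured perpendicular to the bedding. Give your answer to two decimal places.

17.86 m

Let the plane be z = a·x + b·y + c.
DH-12−DH-11: 135a + 24b = −36.4;  DH-13−DH-11: 87a + 99b = −6.9.
Solving gives a = −0.30487, b = 0.19822.
|∇z| = √(a²+b²) = 0.36364, so dip δ = arctan(0.36364) = 19.98°.
True thickness = vertical thickness × cos δ = 19 × cos 19.98° = 17.86 m.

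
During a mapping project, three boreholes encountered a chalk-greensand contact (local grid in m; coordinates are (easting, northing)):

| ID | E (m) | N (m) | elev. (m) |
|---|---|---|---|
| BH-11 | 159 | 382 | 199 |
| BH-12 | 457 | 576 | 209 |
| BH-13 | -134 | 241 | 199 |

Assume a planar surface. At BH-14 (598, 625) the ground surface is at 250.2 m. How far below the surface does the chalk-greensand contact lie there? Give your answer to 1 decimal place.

Two edge vectors: BH-11→BH-12 = (298, 194, 10), BH-11→BH-13 = (-293, -141, 0).
Normal n = (BH-11→BH-12) × (BH-11→BH-13) = (1410, -2930, 14824).
So ∂z/∂E = −n_x/n_z = −0.09512 and ∂z/∂N = −n_y/n_z = 0.19765.
Intercept c from BH-11: 199 + 15.12 − 75.50 = 138.62.
At (598, 625): z_contact = −56.88 + 123.53 + 138.62 = 205.27 m.
Depth below ground = 250.2 − 205.27 = 44.9 m.

44.9 m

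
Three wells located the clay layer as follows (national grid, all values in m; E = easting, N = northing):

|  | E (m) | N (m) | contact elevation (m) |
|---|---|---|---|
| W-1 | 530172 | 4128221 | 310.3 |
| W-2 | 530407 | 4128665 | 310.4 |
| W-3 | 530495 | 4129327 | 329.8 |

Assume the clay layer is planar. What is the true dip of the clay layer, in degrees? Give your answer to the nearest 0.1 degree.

4.8°

Let the plane be z = a·E + b·N + c.
W-2−W-1: 235a + 444b = 0.1;  W-3−W-1: 323a + 1106b = 19.5.
Solving gives a = −0.07337, b = 0.03906.
Gradient magnitude |∇z| = √(a² + b²) = √(0.00538 + 0.00153) = 0.08312.
True dip = arctan(0.08312) = 4.8°, dipping toward ESE (azimuth ≈ 118°).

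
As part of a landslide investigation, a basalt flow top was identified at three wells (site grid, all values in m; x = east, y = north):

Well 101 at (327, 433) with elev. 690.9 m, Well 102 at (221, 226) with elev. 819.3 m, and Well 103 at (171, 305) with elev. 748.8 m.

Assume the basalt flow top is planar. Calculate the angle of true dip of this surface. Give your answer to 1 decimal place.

37.9°

Two edge vectors: Well 101→Well 102 = (-106, -207, 128.4), Well 101→Well 103 = (-156, -128, 57.9).
Normal n = (Well 101→Well 102) × (Well 101→Well 103) = (4449.9, -13893, -18724).
So ∂z/∂x = −n_x/n_z = 0.23766 and ∂z/∂y = −n_y/n_z = −0.74199.
Gradient magnitude |∇z| = √(a² + b²) = √(0.05648 + 0.55055) = 0.77912.
True dip = arctan(0.77912) = 37.9°, dipping toward NNW (azimuth ≈ 342°).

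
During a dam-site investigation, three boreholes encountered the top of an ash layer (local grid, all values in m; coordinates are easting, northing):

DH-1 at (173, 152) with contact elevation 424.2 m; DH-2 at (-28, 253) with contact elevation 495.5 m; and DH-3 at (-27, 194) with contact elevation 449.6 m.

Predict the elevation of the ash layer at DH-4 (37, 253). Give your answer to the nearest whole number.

498 m

Let the plane be z = a·easting + b·northing + c.
DH-2−DH-1: −201a + 101b = 71.3;  DH-3−DH-1: −200a + 42b = 25.4.
Solving gives a = 0.03650, b = 0.77858.
Then c = 424.2 − a·173 − b·152 = 299.54.
At (37, 253): z = 1.4 + 197.0 + 299.54 = 497.9 m.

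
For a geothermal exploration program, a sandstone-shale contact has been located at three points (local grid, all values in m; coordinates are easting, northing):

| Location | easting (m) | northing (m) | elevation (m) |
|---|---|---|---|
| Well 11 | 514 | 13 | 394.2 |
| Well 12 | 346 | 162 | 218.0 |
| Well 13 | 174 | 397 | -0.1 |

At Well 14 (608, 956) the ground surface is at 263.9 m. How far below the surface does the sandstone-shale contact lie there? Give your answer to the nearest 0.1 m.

240.5 m

Two edge vectors: Well 11→Well 12 = (-168, 149, -176.2), Well 11→Well 13 = (-340, 384, -394.3).
Normal n = (Well 11→Well 12) × (Well 11→Well 13) = (8910.1, -6334.4, -13852).
So ∂z/∂easting = −n_x/n_z = 0.64324 and ∂z/∂northing = −n_y/n_z = −0.45729.
Intercept c from Well 11: 394.2 − 330.62 + 5.94 = 69.52.
At (608, 956): z_contact = 391.09 − 437.17 + 69.52 = 23.44 m.
Depth below ground = 263.9 − 23.44 = 240.5 m.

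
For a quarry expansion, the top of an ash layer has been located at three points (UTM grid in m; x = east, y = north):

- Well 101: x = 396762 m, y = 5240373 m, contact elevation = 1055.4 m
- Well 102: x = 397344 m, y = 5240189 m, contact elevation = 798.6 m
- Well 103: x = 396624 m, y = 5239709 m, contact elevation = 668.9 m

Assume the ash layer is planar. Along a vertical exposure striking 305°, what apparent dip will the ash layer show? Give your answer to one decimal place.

29.3°

Let the plane be z = a·x + b·y + c.
Well 102−Well 101: 582a − 184b = −256.8;  Well 103−Well 101: −138a − 664b = −386.5.
Solving gives a = −0.24135, b = 0.63224.
Unit vector along 305° is (sin 305°, cos 305°) = (-0.8192, 0.5736).
Slope in that direction = a·(-0.8192) + b·(0.5736) = 0.56034.
Apparent dip = arctan|0.56034| = 29.3° (true dip is 34.1°, so apparent ≤ true as expected).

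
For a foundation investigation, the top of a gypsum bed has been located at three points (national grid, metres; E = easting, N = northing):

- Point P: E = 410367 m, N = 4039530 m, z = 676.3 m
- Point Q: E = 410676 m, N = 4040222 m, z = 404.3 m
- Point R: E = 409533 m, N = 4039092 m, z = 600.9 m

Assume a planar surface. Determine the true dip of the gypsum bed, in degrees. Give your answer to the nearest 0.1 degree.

Two edge vectors: Point P→Point Q = (309, 692, -272), Point P→Point R = (-834, -438, -75.4).
Normal n = (Point P→Point Q) × (Point P→Point R) = (-171312.8, 250146.6, 441786).
So ∂z/∂E = −n_x/n_z = 0.38777 and ∂z/∂N = −n_y/n_z = −0.56622.
Gradient magnitude |∇z| = √(a² + b²) = √(0.15037 + 0.32060) = 0.68627.
True dip = arctan(0.68627) = 34.5°, dipping toward NW (azimuth ≈ 326°).

34.5°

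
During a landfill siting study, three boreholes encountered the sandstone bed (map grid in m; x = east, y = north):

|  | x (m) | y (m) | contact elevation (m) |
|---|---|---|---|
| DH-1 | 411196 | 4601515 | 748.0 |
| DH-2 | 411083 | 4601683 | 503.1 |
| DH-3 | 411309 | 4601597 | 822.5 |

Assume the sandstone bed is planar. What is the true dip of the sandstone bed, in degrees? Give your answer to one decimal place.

Let the plane be z = a·x + b·y + c.
DH-2−DH-1: −113a + 168b = −244.9;  DH-3−DH-1: 113a + 82b = 74.5.
Solving gives a = 1.15390, b = −0.68160.
Gradient magnitude |∇z| = √(a² + b²) = √(1.33150 + 0.46458) = 1.34018.
True dip = arctan(1.34018) = 53.3°, dipping toward WNW (azimuth ≈ 301°).

53.3°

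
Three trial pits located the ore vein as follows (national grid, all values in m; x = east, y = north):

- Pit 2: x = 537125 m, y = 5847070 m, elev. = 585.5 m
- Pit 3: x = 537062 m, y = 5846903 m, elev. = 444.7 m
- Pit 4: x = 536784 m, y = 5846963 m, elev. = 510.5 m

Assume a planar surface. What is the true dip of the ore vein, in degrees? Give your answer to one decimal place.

Let the plane be z = a·x + b·y + c.
Pit 3−Pit 2: −63a − 167b = −140.8;  Pit 4−Pit 2: −341a − 107b = −75.
Solving gives a = −0.05060, b = 0.86220.
Gradient magnitude |∇z| = √(a² + b²) = √(0.00256 + 0.74340) = 0.86369.
True dip = arctan(0.86369) = 40.8°, dipping toward S (azimuth ≈ 177°).

40.8°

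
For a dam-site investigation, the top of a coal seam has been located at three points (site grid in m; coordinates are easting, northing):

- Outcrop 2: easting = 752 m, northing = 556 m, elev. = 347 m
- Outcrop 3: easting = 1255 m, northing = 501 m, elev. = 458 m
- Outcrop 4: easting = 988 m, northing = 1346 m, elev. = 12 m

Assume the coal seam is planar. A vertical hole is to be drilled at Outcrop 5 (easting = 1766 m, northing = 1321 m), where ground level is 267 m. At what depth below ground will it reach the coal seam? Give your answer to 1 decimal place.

111.8 m

Let the plane be z = a·easting + b·northing + c.
Outcrop 3−Outcrop 2: 503a − 55b = 111;  Outcrop 4−Outcrop 2: 236a + 790b = −335.
Solving gives a = 0.168795, b = −0.474475.
Then c = 347 − a·752 − b·556 = 483.87.
At (1766, 1321): z_contact = 298.09 − 626.78 + 483.87 = 155.18 m.
Depth below ground = 267 − 155.18 = 111.8 m.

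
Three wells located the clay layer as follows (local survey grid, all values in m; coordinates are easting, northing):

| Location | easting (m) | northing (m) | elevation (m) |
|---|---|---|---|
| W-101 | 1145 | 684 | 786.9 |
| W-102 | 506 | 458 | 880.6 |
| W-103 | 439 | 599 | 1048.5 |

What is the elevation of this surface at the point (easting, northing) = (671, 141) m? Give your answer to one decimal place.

Let the plane be z = a·easting + b·northing + c.
W-102−W-101: −639a − 226b = 93.7;  W-103−W-101: −706a − 85b = 261.6.
Solving gives a = −0.486095, b = 0.959799.
Then c = 786.9 − a·1145 − b·684 = 686.98.
At (671, 141): z = −326.2 + 135.3 + 686.98 = 496.1 m.

496.1 m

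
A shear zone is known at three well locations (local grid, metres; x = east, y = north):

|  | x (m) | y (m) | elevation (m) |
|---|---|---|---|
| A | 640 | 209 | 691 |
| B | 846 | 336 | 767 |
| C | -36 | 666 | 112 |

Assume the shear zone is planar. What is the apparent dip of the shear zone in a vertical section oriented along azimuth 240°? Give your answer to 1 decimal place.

Let the plane be z = a·x + b·y + c.
B−A: 206a + 127b = 76;  C−A: −676a + 457b = −579.
Solving gives a = 0.60149, b = −0.37722.
Unit vector along 240° is (sin 240°, cos 240°) = (-0.8660, -0.5000).
Slope in that direction = a·(-0.8660) + b·(-0.5000) = −0.33230.
Apparent dip = arctan|0.33230| = 18.4° (true dip is 35.4°, so apparent ≤ true as expected).

18.4°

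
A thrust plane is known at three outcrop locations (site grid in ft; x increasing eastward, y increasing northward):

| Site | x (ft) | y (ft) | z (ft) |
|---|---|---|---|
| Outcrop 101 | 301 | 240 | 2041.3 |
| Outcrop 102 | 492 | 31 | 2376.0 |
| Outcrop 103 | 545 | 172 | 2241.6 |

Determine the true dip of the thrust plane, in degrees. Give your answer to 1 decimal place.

51.3°

Two edge vectors: Outcrop 101→Outcrop 102 = (191, -209, 334.7), Outcrop 101→Outcrop 103 = (244, -68, 200.3).
Normal n = (Outcrop 101→Outcrop 102) × (Outcrop 101→Outcrop 103) = (-19103.1, 43409.5, 38008).
So ∂z/∂x = −n_x/n_z = 0.50261 and ∂z/∂y = −n_y/n_z = −1.14211.
Gradient magnitude |∇z| = √(a² + b²) = √(0.25261 + 1.30443) = 1.24781.
True dip = arctan(1.24781) = 51.3°, dipping toward NNW (azimuth ≈ 336°).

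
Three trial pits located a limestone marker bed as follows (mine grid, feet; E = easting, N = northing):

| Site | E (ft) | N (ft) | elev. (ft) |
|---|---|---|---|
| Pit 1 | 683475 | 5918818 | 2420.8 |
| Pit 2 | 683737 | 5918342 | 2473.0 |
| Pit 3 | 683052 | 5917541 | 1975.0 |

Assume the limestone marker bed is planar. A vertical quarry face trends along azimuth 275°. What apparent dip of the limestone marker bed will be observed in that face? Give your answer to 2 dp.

26.70°

Two edge vectors: Pit 1→Pit 2 = (262, -476, 52.2), Pit 1→Pit 3 = (-423, -1277, -445.8).
Normal n = (Pit 1→Pit 2) × (Pit 1→Pit 3) = (278860.2, 94719, -535922).
So ∂z/∂E = −n_x/n_z = 0.52034 and ∂z/∂N = −n_y/n_z = 0.17674.
Unit vector along 275° is (sin 275°, cos 275°) = (-0.9962, 0.0872).
Slope in that direction = a·(-0.9962) + b·(0.0872) = −0.50295.
Apparent dip = arctan|0.50295| = 26.70° (true dip is 28.8°, so apparent ≤ true as expected).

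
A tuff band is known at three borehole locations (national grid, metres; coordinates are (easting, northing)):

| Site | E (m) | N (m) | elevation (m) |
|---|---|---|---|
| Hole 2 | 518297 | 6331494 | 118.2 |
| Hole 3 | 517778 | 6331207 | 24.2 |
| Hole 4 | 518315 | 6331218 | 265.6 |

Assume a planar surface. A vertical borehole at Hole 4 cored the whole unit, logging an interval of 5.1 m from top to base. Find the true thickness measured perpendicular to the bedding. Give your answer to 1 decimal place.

4.2 m

Two edge vectors: Hole 2→Hole 3 = (-519, -287, -94), Hole 2→Hole 4 = (18, -276, 147.4).
Normal n = (Hole 2→Hole 3) × (Hole 2→Hole 4) = (-68247.8, 74808.6, 148410).
So ∂z/∂E = −n_x/n_z = 0.45986 and ∂z/∂N = −n_y/n_z = −0.50407.
|∇z| = √(a²+b²) = 0.68232, so dip δ = arctan(0.68232) = 34.31°.
True thickness = vertical thickness × cos δ = 5.1 × cos 34.31° = 4.2 m.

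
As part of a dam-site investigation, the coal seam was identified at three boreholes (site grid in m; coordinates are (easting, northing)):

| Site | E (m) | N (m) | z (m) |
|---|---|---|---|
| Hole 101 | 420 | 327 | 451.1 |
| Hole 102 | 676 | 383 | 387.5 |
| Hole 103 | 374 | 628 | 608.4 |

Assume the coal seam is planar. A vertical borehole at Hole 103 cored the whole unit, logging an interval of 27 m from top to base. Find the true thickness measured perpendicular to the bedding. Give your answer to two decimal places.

23.30 m

Let the plane be z = a·E + b·N + c.
Hole 102−Hole 101: 256a + 56b = −63.6;  Hole 103−Hole 101: −46a + 301b = 157.3.
Solving gives a = −0.35102, b = 0.46895.
|∇z| = √(a²+b²) = 0.58577, so dip δ = arctan(0.58577) = 30.36°.
True thickness = vertical thickness × cos δ = 27 × cos 30.36° = 23.30 m.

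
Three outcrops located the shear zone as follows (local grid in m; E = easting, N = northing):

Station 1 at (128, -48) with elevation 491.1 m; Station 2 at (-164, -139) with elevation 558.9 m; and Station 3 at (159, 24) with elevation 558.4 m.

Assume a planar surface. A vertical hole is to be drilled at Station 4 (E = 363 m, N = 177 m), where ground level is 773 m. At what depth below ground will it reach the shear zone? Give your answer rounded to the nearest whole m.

Two edge vectors: Station 1→Station 2 = (-292, -91, 67.8), Station 1→Station 3 = (31, 72, 67.3).
Normal n = (Station 1→Station 2) × (Station 1→Station 3) = (-11005.9, 21753.4, -18203).
So ∂z/∂E = −n_x/n_z = −0.60462 and ∂z/∂N = −n_y/n_z = 1.19504.
Intercept c from Station 1: 491.1 + 77.39 + 57.36 = 625.85.
At (363, 177): z_contact = −219.5 + 211.5 + 625.85 = 617.9 m.
Depth below ground = 773 − 617.9 = 155 m.

155 m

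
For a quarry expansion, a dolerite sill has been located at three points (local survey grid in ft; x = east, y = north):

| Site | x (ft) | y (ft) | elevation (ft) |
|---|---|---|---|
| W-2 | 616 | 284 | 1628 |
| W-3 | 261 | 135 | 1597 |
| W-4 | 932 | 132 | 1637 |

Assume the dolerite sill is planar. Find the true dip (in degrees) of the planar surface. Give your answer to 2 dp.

Two edge vectors: W-2→W-3 = (-355, -149, -31), W-2→W-4 = (316, -152, 9).
Normal n = (W-2→W-3) × (W-2→W-4) = (-6053, -6601, 101044).
So ∂z/∂x = −n_x/n_z = 0.05990 and ∂z/∂y = −n_y/n_z = 0.06533.
Gradient magnitude |∇z| = √(a² + b²) = √(0.00359 + 0.00427) = 0.08864.
True dip = arctan(0.08864) = 5.07°, dipping toward SW (azimuth ≈ 223°).

5.07°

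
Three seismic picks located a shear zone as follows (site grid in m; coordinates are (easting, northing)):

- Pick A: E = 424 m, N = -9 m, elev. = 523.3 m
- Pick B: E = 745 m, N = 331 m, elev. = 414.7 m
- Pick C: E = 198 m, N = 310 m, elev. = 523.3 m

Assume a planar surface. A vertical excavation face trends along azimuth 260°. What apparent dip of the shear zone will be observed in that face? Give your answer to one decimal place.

Two edge vectors: Pick A→Pick B = (321, 340, -108.6), Pick A→Pick C = (-226, 319, 0).
Normal n = (Pick A→Pick B) × (Pick A→Pick C) = (34643.4, 24543.6, 179239).
So ∂z/∂E = −n_x/n_z = −0.19328 and ∂z/∂N = −n_y/n_z = −0.13693.
Unit vector along 260° is (sin 260°, cos 260°) = (-0.9848, -0.1736).
Slope in that direction = a·(-0.9848) + b·(-0.1736) = 0.21412.
Apparent dip = arctan|0.21412| = 12.1° (true dip is 13.3°, so apparent ≤ true as expected).

12.1°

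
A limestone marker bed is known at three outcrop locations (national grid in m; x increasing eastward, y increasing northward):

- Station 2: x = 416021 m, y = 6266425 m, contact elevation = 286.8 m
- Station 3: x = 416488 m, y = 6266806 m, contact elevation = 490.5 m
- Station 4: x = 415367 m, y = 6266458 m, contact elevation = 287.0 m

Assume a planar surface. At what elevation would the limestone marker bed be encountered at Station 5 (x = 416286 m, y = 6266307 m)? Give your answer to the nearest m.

Let the plane be z = a·x + b·y + c.
Station 3−Station 2: 467a + 381b = 203.7;  Station 4−Station 2: −654a + 33b = 0.2.
Solving gives a = 0.02511820, b = 0.50385774.
Then c = 286.8 − a·416021 − b·6266425 = −3167549.64.
At (416286, 6266307): z = 10456.4 + 3157327.3 − 3167549.64 = 234.0 m.

234 m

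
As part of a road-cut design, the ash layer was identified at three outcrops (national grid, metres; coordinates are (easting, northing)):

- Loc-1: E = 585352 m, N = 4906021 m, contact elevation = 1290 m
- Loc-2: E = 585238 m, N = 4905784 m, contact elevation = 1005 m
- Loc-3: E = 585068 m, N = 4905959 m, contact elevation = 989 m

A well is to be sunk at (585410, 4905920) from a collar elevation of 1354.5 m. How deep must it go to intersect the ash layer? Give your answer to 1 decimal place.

91.0 m

Let the plane be z = a·E + b·N + c.
Loc-2−Loc-1: −114a − 237b = −285;  Loc-3−Loc-1: −284a − 62b = −301.
Solving gives a = 0.890886454, b = 0.774003984.
Then c = 1290 − a·585352 − b·4906021 = −4317471.97.
At (585410, 4905920): z_contact = 521533.84 + 3797201.63 − 4317471.97 = 1263.50 m.
Depth below ground = 1354.5 − 1263.50 = 91.0 m.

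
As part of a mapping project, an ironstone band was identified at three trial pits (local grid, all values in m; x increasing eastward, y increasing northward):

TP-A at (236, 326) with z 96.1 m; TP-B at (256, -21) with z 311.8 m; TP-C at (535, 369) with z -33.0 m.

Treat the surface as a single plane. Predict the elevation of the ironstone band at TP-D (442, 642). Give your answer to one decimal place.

-176.5 m

Two edge vectors: TP-A→TP-B = (20, -347, 215.7), TP-A→TP-C = (299, 43, -129.1).
Normal n = (TP-A→TP-B) × (TP-A→TP-C) = (35522.6, 67076.3, 104613).
So ∂z/∂x = −n_x/n_z = −0.33956 and ∂z/∂y = −n_y/n_z = −0.64119.
Intercept c from TP-A: 96.1 + 80.14 + 209.03 = 385.26.
At (442, 642): z = −150.1 − 411.6 + 385.26 = -176.5 m.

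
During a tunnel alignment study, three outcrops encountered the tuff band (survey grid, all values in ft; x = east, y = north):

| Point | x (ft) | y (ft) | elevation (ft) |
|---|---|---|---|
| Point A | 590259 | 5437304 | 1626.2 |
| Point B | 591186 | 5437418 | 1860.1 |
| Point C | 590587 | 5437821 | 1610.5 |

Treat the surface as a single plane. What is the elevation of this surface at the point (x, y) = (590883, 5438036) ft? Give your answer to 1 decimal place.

1648.3 ft

Let the plane be z = a·x + b·y + c.
Point B−Point A: 927a + 114b = 233.9;  Point C−Point A: 328a + 517b = −15.7.
Solving gives a = 0.277721803, b = −0.206562382.
Then c = 1626.2 − a·590259 − b·5437304 = 960840.87.
At (590883, 5438036): z = 164101.1 − 1123293.7 + 960840.87 = 1648.3 ft.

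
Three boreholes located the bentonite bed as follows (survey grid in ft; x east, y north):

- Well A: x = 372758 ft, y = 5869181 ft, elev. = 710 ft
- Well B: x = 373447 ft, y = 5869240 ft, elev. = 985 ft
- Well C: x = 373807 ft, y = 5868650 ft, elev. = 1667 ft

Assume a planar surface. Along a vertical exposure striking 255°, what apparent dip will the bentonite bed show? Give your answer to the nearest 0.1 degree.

13.1°

Two edge vectors: Well A→Well B = (689, 59, 275), Well A→Well C = (1049, -531, 957).
Normal n = (Well A→Well B) × (Well A→Well C) = (202488, -370898, -427750).
So ∂z/∂x = −n_x/n_z = 0.47338 and ∂z/∂y = −n_y/n_z = −0.86709.
Unit vector along 255° is (sin 255°, cos 255°) = (-0.9659, -0.2588).
Slope in that direction = a·(-0.9659) + b·(-0.2588) = −0.23283.
Apparent dip = arctan|0.23283| = 13.1° (true dip is 44.7°, so apparent ≤ true as expected).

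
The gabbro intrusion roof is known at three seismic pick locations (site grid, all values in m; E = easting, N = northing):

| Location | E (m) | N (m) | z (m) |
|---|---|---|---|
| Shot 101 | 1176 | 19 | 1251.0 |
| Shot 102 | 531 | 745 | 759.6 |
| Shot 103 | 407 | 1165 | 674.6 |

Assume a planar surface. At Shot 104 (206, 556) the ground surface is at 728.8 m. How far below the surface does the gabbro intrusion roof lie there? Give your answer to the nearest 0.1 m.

Two edge vectors: Shot 101→Shot 102 = (-645, 726, -491.4), Shot 101→Shot 103 = (-769, 1146, -576.4).
Normal n = (Shot 101→Shot 102) × (Shot 101→Shot 103) = (144678, 6108.6, -180876).
So ∂z/∂E = −n_x/n_z = 0.799874 and ∂z/∂N = −n_y/n_z = 0.033772.
Intercept c from Shot 101: 1251 − 940.65 − 0.64 = 309.71.
At (206, 556): z_contact = 164.77 + 18.78 + 309.71 = 493.26 m.
Depth below ground = 728.8 − 493.26 = 235.5 m.

235.5 m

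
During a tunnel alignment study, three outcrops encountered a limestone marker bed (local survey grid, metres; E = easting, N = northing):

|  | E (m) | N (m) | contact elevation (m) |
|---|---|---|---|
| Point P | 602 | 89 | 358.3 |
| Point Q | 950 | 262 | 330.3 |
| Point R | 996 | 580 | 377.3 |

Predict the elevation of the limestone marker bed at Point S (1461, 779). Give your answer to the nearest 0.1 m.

Two edge vectors: Point P→Point Q = (348, 173, -28), Point P→Point R = (394, 491, 19).
Normal n = (Point P→Point Q) × (Point P→Point R) = (17035, -17644, 102706).
So ∂z/∂E = −n_x/n_z = −0.165862 and ∂z/∂N = −n_y/n_z = 0.171791.
Intercept c from Point P: 358.3 + 99.85 − 15.29 = 442.86.
At (1461, 779): z = −242.3 + 133.8 + 442.86 = 334.4 m.

334.4 m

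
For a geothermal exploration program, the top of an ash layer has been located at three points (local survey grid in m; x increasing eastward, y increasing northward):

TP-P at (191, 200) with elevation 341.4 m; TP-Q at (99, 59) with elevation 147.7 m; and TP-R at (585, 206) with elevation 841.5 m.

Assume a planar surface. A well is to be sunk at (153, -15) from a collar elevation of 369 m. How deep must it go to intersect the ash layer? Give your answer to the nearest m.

Two edge vectors: TP-P→TP-Q = (-92, -141, -193.7), TP-P→TP-R = (394, 6, 500.1).
Normal n = (TP-P→TP-Q) × (TP-P→TP-R) = (-69351.9, -30308.6, 55002).
So ∂z/∂x = −n_x/n_z = 1.26090 and ∂z/∂y = −n_y/n_z = 0.55105.
Intercept c from TP-P: 341.4 − 240.83 − 110.21 = −9.64.
At (153, -15): z_contact = 192.9 − 8.3 − 9.64 = 175.0 m.
Depth below ground = 369 − 175.0 = 194 m.

194 m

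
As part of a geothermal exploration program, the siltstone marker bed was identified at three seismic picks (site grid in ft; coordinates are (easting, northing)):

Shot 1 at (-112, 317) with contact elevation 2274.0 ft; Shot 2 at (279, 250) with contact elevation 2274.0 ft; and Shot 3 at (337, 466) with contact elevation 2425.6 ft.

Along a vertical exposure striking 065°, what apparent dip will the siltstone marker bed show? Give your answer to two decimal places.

21.19°

Two edge vectors: Shot 1→Shot 2 = (391, -67, 0), Shot 1→Shot 3 = (449, 149, 151.6).
Normal n = (Shot 1→Shot 2) × (Shot 1→Shot 3) = (-10157.2, -59275.6, 88342).
So ∂z/∂E = −n_x/n_z = 0.11498 and ∂z/∂N = −n_y/n_z = 0.67098.
Unit vector along 065° is (sin 65°, cos 65°) = (0.9063, 0.4226).
Slope in that direction = a·(0.9063) + b·(0.4226) = 0.38777.
Apparent dip = arctan|0.38777| = 21.19° (true dip is 34.2°, so apparent ≤ true as expected).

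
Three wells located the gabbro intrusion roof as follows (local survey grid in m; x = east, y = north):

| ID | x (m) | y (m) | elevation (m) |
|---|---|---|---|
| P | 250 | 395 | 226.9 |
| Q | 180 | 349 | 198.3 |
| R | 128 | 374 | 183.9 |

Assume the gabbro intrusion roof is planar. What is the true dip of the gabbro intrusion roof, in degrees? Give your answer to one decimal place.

19.4°

Let the plane be z = a·x + b·y + c.
Q−P: −70a − 46b = −28.6;  R−P: −122a − 21b = −43.
Solving gives a = 0.33254, b = 0.11569.
Gradient magnitude |∇z| = √(a² + b²) = √(0.11059 + 0.01338) = 0.35209.
True dip = arctan(0.35209) = 19.4°, dipping toward WSW (azimuth ≈ 251°).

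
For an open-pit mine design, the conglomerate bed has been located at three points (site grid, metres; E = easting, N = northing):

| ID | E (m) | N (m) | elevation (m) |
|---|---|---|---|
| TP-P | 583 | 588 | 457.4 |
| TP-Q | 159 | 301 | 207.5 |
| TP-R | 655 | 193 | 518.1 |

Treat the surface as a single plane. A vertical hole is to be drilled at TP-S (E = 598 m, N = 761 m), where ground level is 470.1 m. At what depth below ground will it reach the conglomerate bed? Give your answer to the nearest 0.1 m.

10.6 m

Two edge vectors: TP-P→TP-Q = (-424, -287, -249.9), TP-P→TP-R = (72, -395, 60.7).
Normal n = (TP-P→TP-Q) × (TP-P→TP-R) = (-116131.4, 7744, 188144).
So ∂z/∂E = −n_x/n_z = 0.61725 and ∂z/∂N = −n_y/n_z = −0.04116.
Intercept c from TP-P: 457.4 − 359.86 + 24.20 = 121.75.
At (598, 761): z_contact = 369.11 − 31.32 + 121.75 = 459.54 m.
Depth below ground = 470.1 − 459.54 = 10.6 m.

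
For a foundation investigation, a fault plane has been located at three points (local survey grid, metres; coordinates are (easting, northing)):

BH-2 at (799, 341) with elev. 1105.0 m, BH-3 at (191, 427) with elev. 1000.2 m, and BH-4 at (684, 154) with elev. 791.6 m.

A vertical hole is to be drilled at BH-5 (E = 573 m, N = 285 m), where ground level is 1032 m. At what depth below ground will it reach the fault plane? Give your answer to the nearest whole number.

93 m

Two edge vectors: BH-2→BH-3 = (-608, 86, -104.8), BH-2→BH-4 = (-115, -187, -313.4).
Normal n = (BH-2→BH-3) × (BH-2→BH-4) = (-46550, -178495.2, 123586).
So ∂z/∂E = −n_x/n_z = 0.37666 and ∂z/∂N = −n_y/n_z = 1.44430.
Intercept c from BH-2: 1105 − 300.95 − 492.51 = 311.54.
At (573, 285): z_contact = 215.8 + 411.6 + 311.54 = 939.0 m.
Depth below ground = 1032 − 939.0 = 93 m.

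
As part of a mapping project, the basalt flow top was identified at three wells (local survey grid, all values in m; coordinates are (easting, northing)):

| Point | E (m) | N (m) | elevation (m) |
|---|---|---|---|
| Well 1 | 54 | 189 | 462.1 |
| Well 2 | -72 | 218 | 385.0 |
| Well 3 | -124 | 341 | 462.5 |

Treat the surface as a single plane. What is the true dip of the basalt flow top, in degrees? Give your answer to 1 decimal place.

Let the plane be z = a·E + b·N + c.
Well 2−Well 1: −126a + 29b = −77.1;  Well 3−Well 1: −178a + 152b = 0.4.
Solving gives a = 0.83851, b = 0.98457.
Gradient magnitude |∇z| = √(a² + b²) = √(0.70310 + 0.96939) = 1.29325.
True dip = arctan(1.29325) = 52.3°, dipping toward SW (azimuth ≈ 220°).

52.3°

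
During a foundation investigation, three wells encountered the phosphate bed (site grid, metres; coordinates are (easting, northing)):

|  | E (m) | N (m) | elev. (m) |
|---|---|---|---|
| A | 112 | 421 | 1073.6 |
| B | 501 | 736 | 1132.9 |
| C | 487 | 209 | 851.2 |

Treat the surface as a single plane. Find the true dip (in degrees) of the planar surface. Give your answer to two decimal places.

Two edge vectors: A→B = (389, 315, 59.3), A→C = (375, -212, -222.4).
Normal n = (A→B) × (A→C) = (-57484.4, 108751.1, -200593).
So ∂z/∂E = −n_x/n_z = −0.28657 and ∂z/∂N = −n_y/n_z = 0.54215.
Gradient magnitude |∇z| = √(a² + b²) = √(0.08212 + 0.29392) = 0.61323.
True dip = arctan(0.61323) = 31.52°, dipping toward SSE (azimuth ≈ 152°).

31.52°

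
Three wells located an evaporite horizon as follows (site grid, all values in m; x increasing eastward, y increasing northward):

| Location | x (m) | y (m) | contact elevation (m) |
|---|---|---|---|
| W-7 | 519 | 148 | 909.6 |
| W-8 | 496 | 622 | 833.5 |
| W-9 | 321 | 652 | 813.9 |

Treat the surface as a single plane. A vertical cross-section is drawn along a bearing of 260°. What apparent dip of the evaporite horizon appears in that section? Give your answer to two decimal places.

3.25°

Let the plane be z = a·x + b·y + c.
W-8−W-7: −23a + 474b = −76.1;  W-9−W-7: −198a + 504b = −95.7.
Solving gives a = 0.08519, b = −0.15642.
Unit vector along 260° is (sin 260°, cos 260°) = (-0.9848, -0.1736).
Slope in that direction = a·(-0.9848) + b·(-0.1736) = −0.05673.
Apparent dip = arctan|0.05673| = 3.25° (true dip is 10.1°, so apparent ≤ true as expected).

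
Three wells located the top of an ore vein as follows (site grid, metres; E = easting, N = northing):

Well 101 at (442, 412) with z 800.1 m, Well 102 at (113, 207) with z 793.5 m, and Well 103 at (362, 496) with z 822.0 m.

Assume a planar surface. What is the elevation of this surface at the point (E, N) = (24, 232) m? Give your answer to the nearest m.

Two edge vectors: Well 101→Well 102 = (-329, -205, -6.6), Well 101→Well 103 = (-80, 84, 21.9).
Normal n = (Well 101→Well 102) × (Well 101→Well 103) = (-3935.1, 7733.1, -44036).
So ∂z/∂E = −n_x/n_z = −0.08936 and ∂z/∂N = −n_y/n_z = 0.17561.
Intercept c from Well 101: 800.1 + 39.50 − 72.35 = 767.25.
At (24, 232): z = −2.1 + 40.7 + 767.25 = 805.8 m.

806 m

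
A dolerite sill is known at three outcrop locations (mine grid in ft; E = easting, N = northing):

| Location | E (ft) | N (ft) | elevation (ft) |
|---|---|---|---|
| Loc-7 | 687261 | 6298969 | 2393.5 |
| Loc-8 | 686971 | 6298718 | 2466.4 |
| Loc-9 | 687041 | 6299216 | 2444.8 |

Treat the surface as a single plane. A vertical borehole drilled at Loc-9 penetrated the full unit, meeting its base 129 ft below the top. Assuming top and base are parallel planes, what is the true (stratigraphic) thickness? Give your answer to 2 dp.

Let the plane be z = a·E + b·N + c.
Loc-8−Loc-7: −290a − 251b = 72.9;  Loc-9−Loc-7: −220a + 247b = 51.3.
Solving gives a = −0.24346, b = −0.00915.
|∇z| = √(a²+b²) = 0.24363, so dip δ = arctan(0.24363) = 13.69°.
True thickness = vertical thickness × cos δ = 129 × cos 13.69° = 125.33 ft.

125.33 ft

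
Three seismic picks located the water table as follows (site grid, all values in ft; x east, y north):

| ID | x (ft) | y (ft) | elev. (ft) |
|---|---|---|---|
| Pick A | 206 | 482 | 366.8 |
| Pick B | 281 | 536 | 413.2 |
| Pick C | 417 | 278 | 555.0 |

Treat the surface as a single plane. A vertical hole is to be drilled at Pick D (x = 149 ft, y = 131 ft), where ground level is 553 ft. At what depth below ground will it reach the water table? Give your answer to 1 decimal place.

Let the plane be z = a·x + b·y + c.
Pick B−Pick A: 75a + 54b = 46.4;  Pick C−Pick A: 211a − 204b = 188.2.
Solving gives a = 0.73531, b = −0.16201.
Then c = 366.8 − a·206 − b·482 = 293.41.
At (149, 131): z_contact = 109.56 − 21.22 + 293.41 = 381.75 ft.
Depth below ground = 553 − 381.75 = 171.2 ft.

171.2 ft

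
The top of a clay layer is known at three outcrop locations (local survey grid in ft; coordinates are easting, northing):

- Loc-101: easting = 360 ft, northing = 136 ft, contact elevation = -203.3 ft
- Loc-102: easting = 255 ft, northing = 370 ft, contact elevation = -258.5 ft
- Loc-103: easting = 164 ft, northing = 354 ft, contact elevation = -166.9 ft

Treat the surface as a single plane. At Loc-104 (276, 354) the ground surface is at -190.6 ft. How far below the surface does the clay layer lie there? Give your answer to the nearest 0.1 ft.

76.5 ft

Let the plane be z = a·easting + b·northing + c.
Loc-102−Loc-101: −105a + 234b = −55.2;  Loc-103−Loc-101: −196a + 218b = 36.4.
Solving gives a = −0.89454, b = −0.63729.
Then c = -203.3 − a·360 − b·136 = 205.41.
At (276, 354): z_contact = −246.89 − 225.60 + 205.41 = -267.09 ft.
Depth below ground = -190.6 − (-267.09) = 76.5 ft.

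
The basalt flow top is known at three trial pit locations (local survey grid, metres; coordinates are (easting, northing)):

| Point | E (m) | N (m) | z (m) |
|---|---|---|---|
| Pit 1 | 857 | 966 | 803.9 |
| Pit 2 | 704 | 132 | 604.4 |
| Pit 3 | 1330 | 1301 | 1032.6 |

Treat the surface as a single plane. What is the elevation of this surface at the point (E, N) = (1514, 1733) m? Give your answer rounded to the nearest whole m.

1174 m

Let the plane be z = a·E + b·N + c.
Pit 2−Pit 1: −153a − 834b = −199.5;  Pit 3−Pit 1: 473a + 335b = 228.7.
Solving gives a = 0.36100, b = 0.17298.
Then c = 803.9 − a·857 − b·966 = 327.43.
At (1514, 1733): z = 546.5 + 299.8 + 327.43 = 1173.8 m.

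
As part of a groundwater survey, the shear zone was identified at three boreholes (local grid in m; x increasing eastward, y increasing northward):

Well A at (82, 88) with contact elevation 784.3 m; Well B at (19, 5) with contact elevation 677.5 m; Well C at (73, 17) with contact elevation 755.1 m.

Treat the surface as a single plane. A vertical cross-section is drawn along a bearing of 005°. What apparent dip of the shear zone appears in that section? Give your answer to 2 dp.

19.57°

Let the plane be z = a·x + b·y + c.
Well B−Well A: −63a − 83b = −106.8;  Well C−Well A: −9a − 71b = −29.2.
Solving gives a = 1.38465, b = 0.23575.
Unit vector along 005° is (sin 5°, cos 5°) = (0.0872, 0.9962).
Slope in that direction = a·(0.0872) + b·(0.9962) = 0.35553.
Apparent dip = arctan|0.35553| = 19.57° (true dip is 54.6°, so apparent ≤ true as expected).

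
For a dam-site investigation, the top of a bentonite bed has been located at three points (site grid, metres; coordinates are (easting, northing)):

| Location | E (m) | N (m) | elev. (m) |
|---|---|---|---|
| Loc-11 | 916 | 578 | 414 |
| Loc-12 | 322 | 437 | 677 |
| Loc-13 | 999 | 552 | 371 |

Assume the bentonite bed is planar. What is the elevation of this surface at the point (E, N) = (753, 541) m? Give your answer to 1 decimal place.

486.4 m

Let the plane be z = a·E + b·N + c.
Loc-12−Loc-11: −594a − 141b = 263;  Loc-13−Loc-11: 83a − 26b = −43.
Solving gives a = −0.47523, b = 0.13677.
Then c = 414 − a·916 − b·578 = 770.25.
At (753, 541): z = −357.8 + 74.0 + 770.25 = 486.4 m.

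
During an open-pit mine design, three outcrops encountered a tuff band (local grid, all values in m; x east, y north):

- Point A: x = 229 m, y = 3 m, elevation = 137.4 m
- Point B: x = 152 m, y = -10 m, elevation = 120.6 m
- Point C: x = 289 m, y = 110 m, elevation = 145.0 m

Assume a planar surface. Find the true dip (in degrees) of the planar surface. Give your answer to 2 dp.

13.21°

Two edge vectors: Point A→Point B = (-77, -13, -16.8), Point A→Point C = (60, 107, 7.6).
Normal n = (Point A→Point B) × (Point A→Point C) = (1698.8, -422.8, -7459).
So ∂z/∂x = −n_x/n_z = 0.22775 and ∂z/∂y = −n_y/n_z = −0.05668.
Gradient magnitude |∇z| = √(a² + b²) = √(0.05187 + 0.00321) = 0.23470.
True dip = arctan(0.23470) = 13.21°, dipping toward WNW (azimuth ≈ 284°).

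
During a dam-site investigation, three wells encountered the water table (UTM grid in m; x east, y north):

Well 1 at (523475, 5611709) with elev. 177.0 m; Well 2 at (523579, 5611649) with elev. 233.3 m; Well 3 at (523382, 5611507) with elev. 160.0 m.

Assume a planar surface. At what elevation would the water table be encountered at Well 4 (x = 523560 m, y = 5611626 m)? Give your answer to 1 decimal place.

227.4 m

Let the plane be z = a·x + b·y + c.
Well 2−Well 1: 104a − 60b = 56.3;  Well 3−Well 1: −93a − 202b = −17.
Solving gives a = 0.466097488, b = −0.130431022.
Then c = 177 − a·523475 − b·5611709 = 488127.55.
At (523560, 5611626): z = 244030.0 − 731930.1 + 488127.55 = 227.4 m.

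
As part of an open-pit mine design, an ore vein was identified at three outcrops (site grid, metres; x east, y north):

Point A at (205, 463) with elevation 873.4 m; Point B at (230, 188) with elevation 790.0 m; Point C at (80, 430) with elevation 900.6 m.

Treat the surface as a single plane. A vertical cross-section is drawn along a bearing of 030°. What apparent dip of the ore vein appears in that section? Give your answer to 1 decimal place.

5.4°

Two edge vectors: Point A→Point B = (25, -275, -83.4), Point A→Point C = (-125, -33, 27.2).
Normal n = (Point A→Point B) × (Point A→Point C) = (-10232.2, 9745, -35200).
So ∂z/∂x = −n_x/n_z = −0.29069 and ∂z/∂y = −n_y/n_z = 0.27685.
Unit vector along 030° is (sin 30°, cos 30°) = (0.5000, 0.8660).
Slope in that direction = a·(0.5000) + b·(0.8660) = 0.09441.
Apparent dip = arctan|0.09441| = 5.4° (true dip is 21.9°, so apparent ≤ true as expected).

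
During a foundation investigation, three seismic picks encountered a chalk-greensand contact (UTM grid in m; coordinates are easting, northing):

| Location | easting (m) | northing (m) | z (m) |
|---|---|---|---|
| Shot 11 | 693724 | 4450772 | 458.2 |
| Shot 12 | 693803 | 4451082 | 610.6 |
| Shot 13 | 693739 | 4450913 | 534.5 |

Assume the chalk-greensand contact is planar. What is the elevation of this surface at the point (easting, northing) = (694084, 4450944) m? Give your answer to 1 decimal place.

437.3 m

Two edge vectors: Shot 11→Shot 12 = (79, 310, 152.4), Shot 11→Shot 13 = (15, 141, 76.3).
Normal n = (Shot 11→Shot 12) × (Shot 11→Shot 13) = (2164.6, -3741.7, 6489).
So ∂z/∂easting = −n_x/n_z = −0.333579904 and ∂z/∂northing = −n_y/n_z = 0.576621976.
Intercept c from Shot 11: 458.2 + 231412.39 − 2566412.94 = −2334542.36.
At (694084, 4450944): z = −231532.5 + 2566512.1 − 2334542.36 = 437.3 m.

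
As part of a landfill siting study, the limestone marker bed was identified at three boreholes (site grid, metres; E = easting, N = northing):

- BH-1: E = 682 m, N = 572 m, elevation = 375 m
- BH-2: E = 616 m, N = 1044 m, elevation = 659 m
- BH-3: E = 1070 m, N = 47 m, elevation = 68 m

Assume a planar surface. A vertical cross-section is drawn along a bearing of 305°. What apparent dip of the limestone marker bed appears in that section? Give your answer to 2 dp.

Let the plane be z = a·E + b·N + c.
BH-2−BH-1: −66a + 472b = 284;  BH-3−BH-1: 388a − 525b = −307.
Solving gives a = 0.02826, b = 0.60565.
Unit vector along 305° is (sin 305°, cos 305°) = (-0.8192, 0.5736).
Slope in that direction = a·(-0.8192) + b·(0.5736) = 0.32424.
Apparent dip = arctan|0.32424| = 17.96° (true dip is 31.2°, so apparent ≤ true as expected).

17.96°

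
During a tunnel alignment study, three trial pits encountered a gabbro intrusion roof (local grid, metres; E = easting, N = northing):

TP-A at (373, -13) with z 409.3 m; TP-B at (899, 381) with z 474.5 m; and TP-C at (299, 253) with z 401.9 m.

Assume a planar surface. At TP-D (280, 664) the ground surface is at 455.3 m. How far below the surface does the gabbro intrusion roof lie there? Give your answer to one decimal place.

53.4 m

Let the plane be z = a·E + b·N + c.
TP-B−TP-A: 526a + 394b = 65.2;  TP-C−TP-A: −74a + 266b = −7.4.
Solving gives a = 0.11982, b = 0.00551.
Then c = 409.3 − a·373 − b·-13 = 364.68.
At (280, 664): z_contact = 33.55 + 3.66 + 364.68 = 401.89 m.
Depth below ground = 455.3 − 401.89 = 53.4 m.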